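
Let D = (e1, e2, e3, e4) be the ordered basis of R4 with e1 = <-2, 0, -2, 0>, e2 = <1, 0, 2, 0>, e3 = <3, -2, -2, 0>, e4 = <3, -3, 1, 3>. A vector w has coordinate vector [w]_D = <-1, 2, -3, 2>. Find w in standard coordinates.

w = M [w]_D, where M has columns e1, ..., e4.
Carrying out the matrix-vector product, w = <1, 0, 14, 6>.

<1, 0, 14, 6>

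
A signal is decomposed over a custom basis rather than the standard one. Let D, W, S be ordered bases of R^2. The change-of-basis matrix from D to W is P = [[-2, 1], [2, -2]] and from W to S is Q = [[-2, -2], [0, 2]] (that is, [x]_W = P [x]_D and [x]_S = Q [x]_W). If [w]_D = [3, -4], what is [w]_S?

First [w]_W = P [w]_D = [-10, 14].
Then [w]_S = Q [w]_W = [-8, 28].

[-8, 28]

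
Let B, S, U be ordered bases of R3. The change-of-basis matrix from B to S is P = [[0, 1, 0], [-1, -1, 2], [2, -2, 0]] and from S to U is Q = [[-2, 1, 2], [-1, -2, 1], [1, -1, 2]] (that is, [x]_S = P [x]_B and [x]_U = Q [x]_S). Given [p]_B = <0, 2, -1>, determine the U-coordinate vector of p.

<-16, 2, -2>

Apply P to get S-coordinates <2, -4, -4>, then Q to get U-coordinates.
The result is [p]_U = <-16, 2, -2>.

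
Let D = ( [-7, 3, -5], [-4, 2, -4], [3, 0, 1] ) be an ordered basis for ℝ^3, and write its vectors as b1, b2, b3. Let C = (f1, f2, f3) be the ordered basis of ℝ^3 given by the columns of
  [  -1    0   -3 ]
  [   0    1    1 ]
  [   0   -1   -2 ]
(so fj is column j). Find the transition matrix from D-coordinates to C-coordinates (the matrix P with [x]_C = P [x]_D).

[[1, -2, 0], [1, 0, 1], [2, 2, -1]]

Column j of P is [bj]_C, since P maps D-coordinates to C-coordinates.
Expressing b1 in C: b1 = f1 + f2 + 2f3, so column 1 of P is [1, 1, 2].
Doing the same for each bj gives P = [[1, -2, 0], [1, 0, 1], [2, 2, -1]].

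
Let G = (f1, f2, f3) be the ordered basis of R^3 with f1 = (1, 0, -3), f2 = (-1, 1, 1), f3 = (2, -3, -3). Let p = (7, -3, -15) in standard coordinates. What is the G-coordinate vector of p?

We seek scalars with c_1 f1 + ... + c_3 f3 = p; equivalently solve M c = p where the columns of M are f1, ..., f3.
Solving this 3x3 system gives c = (4, -3, 0).
Check: 4f1 - 3f2 + 0·f3 = (7, -3, -15).

(4, -3, 0)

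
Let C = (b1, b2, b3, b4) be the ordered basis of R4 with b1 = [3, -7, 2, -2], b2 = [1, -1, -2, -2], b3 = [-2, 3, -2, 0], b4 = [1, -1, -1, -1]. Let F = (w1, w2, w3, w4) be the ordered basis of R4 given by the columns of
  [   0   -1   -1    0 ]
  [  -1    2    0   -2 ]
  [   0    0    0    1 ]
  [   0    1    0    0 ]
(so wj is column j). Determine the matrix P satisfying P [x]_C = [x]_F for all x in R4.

Let M have columns bj and N have columns wj. Then for every x, N [x]_F = x = M [x]_C, so P = N^(-1) M.
Since det N = -1, N^(-1) has integer entries; multiplying gives P = [[-1, 1, 1, 1], [-2, -2, 0, -1], [-1, 1, 2, 0], [2, -2, -2, -1]].

[[-1, 1, 1, 1], [-2, -2, 0, -1], [-1, 1, 2, 0], [2, -2, -2, -1]]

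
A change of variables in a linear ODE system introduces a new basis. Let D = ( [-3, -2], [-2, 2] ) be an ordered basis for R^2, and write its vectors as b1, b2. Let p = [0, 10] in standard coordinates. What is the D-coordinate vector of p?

We seek scalars with c_1 b1 + c_2 b2 = p; equivalently solve M c = p where the columns of M are b1, b2.
System: -3c_1 - 2c_2 = 0, -2c_1 + 2c_2 = 10; solving gives c_1 = -2, c_2 = 3.
Check: -2b1 + 3b2 = [0, 10].

[-2, 3]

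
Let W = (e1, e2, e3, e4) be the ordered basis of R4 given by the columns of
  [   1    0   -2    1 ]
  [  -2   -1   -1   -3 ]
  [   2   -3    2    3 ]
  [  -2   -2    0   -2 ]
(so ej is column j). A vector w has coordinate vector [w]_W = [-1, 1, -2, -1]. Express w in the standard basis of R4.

w = M [w]_W, where M has columns e1, ..., e4.
Carrying out the matrix-vector product, w = [2, 6, -12, 2].

[2, 6, -12, 2]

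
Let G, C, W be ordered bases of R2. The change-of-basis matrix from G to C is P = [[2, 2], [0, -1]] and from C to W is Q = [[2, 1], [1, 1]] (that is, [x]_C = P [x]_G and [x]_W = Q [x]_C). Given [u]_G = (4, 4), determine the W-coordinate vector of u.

(28, 12)

Apply P to get C-coordinates (16, -4), then Q to get W-coordinates.
The result is [u]_W = (28, 12).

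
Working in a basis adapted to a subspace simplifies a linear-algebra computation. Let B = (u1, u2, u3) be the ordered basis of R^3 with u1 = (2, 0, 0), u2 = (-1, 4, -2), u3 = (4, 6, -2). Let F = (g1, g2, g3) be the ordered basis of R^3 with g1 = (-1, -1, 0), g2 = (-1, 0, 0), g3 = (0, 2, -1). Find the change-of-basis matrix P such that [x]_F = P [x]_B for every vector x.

Let M have columns uj and N have columns gj. Then for every x, N [x]_F = x = M [x]_B, so P = N^(-1) M.
Since det N = 1, N^(-1) has integer entries; multiplying gives P = [[0, 0, -2], [-2, 1, -2], [0, 2, 2]].

[[0, 0, -2], [-2, 1, -2], [0, 2, 2]]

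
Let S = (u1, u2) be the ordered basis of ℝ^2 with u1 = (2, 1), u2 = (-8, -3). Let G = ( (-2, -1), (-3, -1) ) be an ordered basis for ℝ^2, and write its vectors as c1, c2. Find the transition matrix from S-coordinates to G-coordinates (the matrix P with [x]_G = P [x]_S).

[[-1, 1], [0, 2]]

Column j of P is [uj]_G, since P maps S-coordinates to G-coordinates.
Expressing u1 in G: u1 = -c1 + 0·c2, so column 1 of P is (-1, 0).
Doing the same for each uj gives P = [[-1, 1], [0, 2]].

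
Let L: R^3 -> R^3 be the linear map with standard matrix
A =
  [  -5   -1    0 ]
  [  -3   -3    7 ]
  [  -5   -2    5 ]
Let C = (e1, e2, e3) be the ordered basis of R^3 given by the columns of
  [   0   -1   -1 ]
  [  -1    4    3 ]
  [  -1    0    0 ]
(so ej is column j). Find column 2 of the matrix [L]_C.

Compute L(e2) = A e2 = (1, -9, -3) in standard coordinates.
Then write this in C-coordinates: solve for y in y_1 e1 + ... + y_3 e3 = (1, -9, -3).
This gives y = (3, -3, 2), which is column 2 of [L]_C.

(3, -3, 2)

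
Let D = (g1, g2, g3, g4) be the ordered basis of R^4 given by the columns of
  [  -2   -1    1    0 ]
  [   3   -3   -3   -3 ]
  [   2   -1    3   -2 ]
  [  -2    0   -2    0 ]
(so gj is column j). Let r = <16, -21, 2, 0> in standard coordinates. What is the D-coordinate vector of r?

<-4, -4, 4, 3>

Write r = c_1 g1 + ... + c_4 g4 and solve for the c_i.
Gaussian elimination on [M | r] yields c = (-4, -4, 4, 3).
Check: -4g1 - 4g2 + 4g3 + 3g4 = <16, -21, 2, 0>.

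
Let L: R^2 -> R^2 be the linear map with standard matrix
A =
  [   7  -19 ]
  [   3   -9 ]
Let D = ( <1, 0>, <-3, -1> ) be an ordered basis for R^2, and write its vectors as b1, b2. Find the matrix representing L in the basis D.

[[-2, -2], [-3, 0]]

Let P have columns b1, b2. Then [L]_D = P^(-1) A P.
Here det P = -1, so P^(-1) is integer; computing A P first and then P^(-1)(A P) gives [[-2, -2], [-3, 0]].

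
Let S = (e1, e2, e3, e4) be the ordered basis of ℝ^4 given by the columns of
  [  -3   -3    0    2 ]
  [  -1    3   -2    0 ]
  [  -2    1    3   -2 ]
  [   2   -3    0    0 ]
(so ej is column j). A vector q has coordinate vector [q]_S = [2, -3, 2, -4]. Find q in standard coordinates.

The coordinates say q = 2e1 - 3e2 + 2e3 - 4e4; adding the scaled basis vectors gives [-5, -15, 7, 13].

[-5, -15, 7, 13]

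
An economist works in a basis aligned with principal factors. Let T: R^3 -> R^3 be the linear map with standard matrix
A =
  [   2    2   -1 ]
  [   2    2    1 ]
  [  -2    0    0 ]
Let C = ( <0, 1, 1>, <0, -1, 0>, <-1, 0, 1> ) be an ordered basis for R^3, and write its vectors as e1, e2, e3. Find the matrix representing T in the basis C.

Let P have columns e1, ..., e3. Then [T]_C = P^(-1) A P.
Here det P = -1, so P^(-1) is integer; computing A P first and then P^(-1)(A P) gives [[1, -2, -1], [-2, 0, 0], [-1, 2, 3]].

[[1, -2, -1], [-2, 0, 0], [-1, 2, 3]]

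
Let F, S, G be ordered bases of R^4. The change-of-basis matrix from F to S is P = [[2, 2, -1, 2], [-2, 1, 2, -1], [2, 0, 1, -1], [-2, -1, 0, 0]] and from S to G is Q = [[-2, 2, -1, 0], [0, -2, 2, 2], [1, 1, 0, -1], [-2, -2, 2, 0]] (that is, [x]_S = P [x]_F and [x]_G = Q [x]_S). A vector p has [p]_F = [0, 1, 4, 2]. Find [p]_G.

[8, -12, 10, -14]

Composing the changes, [p]_G = Q P [p]_F.
Q P = [[-10, -2, 5, -5], [4, -4, -2, 0], [2, 4, 1, 1], [4, -6, 0, -4]]; applying this to [0, 1, 4, 2] gives [8, -12, 10, -14].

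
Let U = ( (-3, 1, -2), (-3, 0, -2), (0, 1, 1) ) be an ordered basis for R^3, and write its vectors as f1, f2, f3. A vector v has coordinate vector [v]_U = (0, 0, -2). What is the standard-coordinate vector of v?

v = M [v]_U, where M has columns f1, ..., f3.
Carrying out the matrix-vector product, v = (0, -2, -2).

(0, -2, -2)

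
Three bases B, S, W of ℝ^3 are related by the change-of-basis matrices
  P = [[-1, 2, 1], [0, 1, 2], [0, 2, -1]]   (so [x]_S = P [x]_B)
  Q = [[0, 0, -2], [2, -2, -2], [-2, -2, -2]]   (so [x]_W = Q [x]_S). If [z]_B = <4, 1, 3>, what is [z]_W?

<2, -10, -14>

Composing the changes, [z]_W = Q P [z]_B.
Q P = [[0, -4, 2], [-2, -2, 0], [2, -10, -4]]; applying this to <4, 1, 3> gives <2, -10, -14>.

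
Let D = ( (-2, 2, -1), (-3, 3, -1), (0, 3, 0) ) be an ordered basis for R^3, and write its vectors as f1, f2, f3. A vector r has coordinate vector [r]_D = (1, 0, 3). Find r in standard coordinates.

By definition r = f1 + 0·f2 + 3f3.
Summing componentwise gives (-2, 11, -1).

(-2, 11, -1)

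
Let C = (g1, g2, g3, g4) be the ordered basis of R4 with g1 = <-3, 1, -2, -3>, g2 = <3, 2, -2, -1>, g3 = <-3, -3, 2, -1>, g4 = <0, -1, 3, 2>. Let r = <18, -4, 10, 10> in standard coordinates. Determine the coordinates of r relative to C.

<-4, 4, 2, 2>

Write r = c_1 g1 + ... + c_4 g4 and solve for the c_i.
Solving this 4x4 system gives c = (-4, 4, 2, 2).
Check: -4g1 + 4g2 + 2g3 + 2g4 = <18, -4, 10, 10>.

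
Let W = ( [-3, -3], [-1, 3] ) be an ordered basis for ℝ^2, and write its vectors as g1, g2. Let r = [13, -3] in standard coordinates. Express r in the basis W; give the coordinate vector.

Write r = c_1 g1 + c_2 g2 and solve for the c_i.
System: -3c_1 - c_2 = 13, -3c_1 + 3c_2 = -3; solving gives c_1 = -3, c_2 = -4.
Check: -3g1 - 4g2 = [13, -3].

[-3, -4]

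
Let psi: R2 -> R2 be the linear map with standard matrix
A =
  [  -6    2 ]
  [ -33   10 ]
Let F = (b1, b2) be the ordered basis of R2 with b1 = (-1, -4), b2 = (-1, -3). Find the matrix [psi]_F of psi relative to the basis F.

[[1, -3], [1, 3]]

The j-th column of [psi]_F is [psi(bj)]_F.
psi(b1) = A b1 = (-2, -7) = b1 + b2, so column 1 is (1, 1).
Repeating for b2 and assembling the columns gives [[1, -3], [1, 3]].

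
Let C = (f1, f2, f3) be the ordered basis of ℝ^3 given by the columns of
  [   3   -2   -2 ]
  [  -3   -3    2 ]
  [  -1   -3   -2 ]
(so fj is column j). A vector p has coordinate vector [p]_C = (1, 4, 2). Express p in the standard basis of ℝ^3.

By definition p = f1 + 4f2 + 2f3.
Summing componentwise gives (-9, -11, -17).

(-9, -11, -17)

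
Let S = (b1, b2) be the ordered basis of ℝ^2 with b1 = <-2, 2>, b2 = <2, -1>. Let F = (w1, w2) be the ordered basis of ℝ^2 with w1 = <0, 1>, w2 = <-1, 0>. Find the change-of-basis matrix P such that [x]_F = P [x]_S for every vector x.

[[2, -1], [2, -2]]

Let M have columns bj and N have columns wj. Then for every x, N [x]_F = x = M [x]_S, so P = N^(-1) M.
Since det N = 1, N^(-1) has integer entries; multiplying gives P = [[2, -1], [2, -2]].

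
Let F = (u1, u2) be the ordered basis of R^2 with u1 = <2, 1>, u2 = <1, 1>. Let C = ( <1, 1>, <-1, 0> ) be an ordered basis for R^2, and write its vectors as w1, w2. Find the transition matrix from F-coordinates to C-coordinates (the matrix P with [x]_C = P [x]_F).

Let M have columns uj and N have columns wj. Then for every x, N [x]_C = x = M [x]_F, so P = N^(-1) M.
Since det N = 1, N^(-1) has integer entries; multiplying gives P = [[1, 1], [-1, 0]].

[[1, 1], [-1, 0]]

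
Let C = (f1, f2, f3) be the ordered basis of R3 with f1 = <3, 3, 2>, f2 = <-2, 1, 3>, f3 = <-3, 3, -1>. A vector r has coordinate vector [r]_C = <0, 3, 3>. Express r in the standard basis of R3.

<-15, 12, 6>

By definition r = 0·f1 + 3f2 + 3f3.
Summing componentwise gives <-15, 12, 6>.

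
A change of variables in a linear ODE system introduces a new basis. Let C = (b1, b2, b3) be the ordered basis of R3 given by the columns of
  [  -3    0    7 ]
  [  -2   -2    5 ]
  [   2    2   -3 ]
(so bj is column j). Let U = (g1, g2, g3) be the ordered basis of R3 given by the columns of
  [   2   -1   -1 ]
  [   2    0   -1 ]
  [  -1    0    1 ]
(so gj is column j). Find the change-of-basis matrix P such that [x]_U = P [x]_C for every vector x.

[[0, 0, 2], [1, -2, -2], [2, 2, -1]]

Let M have columns bj and N have columns gj. Then for every x, N [x]_U = x = M [x]_C, so P = N^(-1) M.
Since det N = 1, N^(-1) has integer entries; multiplying gives P = [[0, 0, 2], [1, -2, -2], [2, 2, -1]].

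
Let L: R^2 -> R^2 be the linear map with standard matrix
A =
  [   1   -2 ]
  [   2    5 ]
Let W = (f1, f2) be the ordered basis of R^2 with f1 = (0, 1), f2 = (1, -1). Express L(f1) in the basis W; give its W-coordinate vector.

(3, -2)

Column 1 of [L]_W is the W-coordinate vector of L(f1).
In standard coordinates L(f1) = A f1 = (-2, 5).
Converting to W: (-2, 5) = 3f1 - 2f2, so the coordinate vector is (3, -2).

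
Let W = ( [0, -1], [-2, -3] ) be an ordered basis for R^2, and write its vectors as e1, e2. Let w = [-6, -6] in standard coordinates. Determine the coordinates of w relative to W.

[-3, 3]

Write w = c_1 e1 + c_2 e2 and solve for the c_i.
System: 0c_1 - 2c_2 = -6, -c_1 - 3c_2 = -6; solving gives c_1 = -3, c_2 = 3.
Check: -3e1 + 3e2 = [-6, -6].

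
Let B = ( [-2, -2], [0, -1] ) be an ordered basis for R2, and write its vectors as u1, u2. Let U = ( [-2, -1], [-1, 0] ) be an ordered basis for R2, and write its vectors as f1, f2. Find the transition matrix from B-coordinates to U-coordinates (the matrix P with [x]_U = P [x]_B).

Let M have columns uj and N have columns fj. Then for every x, N [x]_U = x = M [x]_B, so P = N^(-1) M.
Since det N = -1, N^(-1) has integer entries; multiplying gives P = [[2, 1], [-2, -2]].

[[2, 1], [-2, -2]]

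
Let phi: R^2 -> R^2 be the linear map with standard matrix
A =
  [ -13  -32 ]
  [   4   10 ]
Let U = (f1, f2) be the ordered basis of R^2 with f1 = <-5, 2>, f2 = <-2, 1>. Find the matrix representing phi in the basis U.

With P the matrix whose columns are f1, f2, [phi]_U = P^(-1) A P.
Column by column: phi(f1) = A f1 = <1, 0>; its U-coordinates <-1, 2> give column 1.
Continuing for each basis vector yields [phi]_U = [[-1, 2], [2, -2]].

[[-1, 2], [2, -2]]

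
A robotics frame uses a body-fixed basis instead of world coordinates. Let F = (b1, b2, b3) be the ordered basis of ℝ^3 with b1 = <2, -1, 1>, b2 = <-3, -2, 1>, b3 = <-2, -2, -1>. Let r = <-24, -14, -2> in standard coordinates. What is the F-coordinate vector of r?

[r]_F is the unique c with M c = r, where M has columns b1, ..., b3.
Solving this 3x3 system gives c = (-2, 4, 4).
Check: -2b1 + 4b2 + 4b3 = <-24, -14, -2>.

<-2, 4, 4>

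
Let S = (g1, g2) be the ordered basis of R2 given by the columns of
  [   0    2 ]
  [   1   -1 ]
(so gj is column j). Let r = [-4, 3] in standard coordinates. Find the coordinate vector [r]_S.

[1, -2]

[r]_S is the unique c with M c = r, where M has columns g1, g2.
System: 0c_1 + 2c_2 = -4, c_1 - c_2 = 3; solving gives c_1 = 1, c_2 = -2.
Check: g1 - 2g2 = [-4, 3].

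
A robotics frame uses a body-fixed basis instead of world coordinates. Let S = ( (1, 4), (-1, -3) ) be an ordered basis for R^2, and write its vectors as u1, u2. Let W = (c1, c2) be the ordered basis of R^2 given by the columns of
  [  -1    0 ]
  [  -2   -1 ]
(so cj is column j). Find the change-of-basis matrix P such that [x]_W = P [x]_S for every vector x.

[[-1, 1], [-2, 1]]

Let M have columns uj and N have columns cj. Then for every x, N [x]_W = x = M [x]_S, so P = N^(-1) M.
Since det N = 1, N^(-1) has integer entries; multiplying gives P = [[-1, 1], [-2, 1]].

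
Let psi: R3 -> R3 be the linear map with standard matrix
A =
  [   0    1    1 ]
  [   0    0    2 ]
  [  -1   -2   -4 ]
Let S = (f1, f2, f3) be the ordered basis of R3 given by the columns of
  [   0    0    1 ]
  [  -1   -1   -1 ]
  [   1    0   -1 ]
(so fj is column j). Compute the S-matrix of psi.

With P the matrix whose columns are f1, ..., f3, [psi]_S = P^(-1) A P.
Column by column: psi(f1) = A f1 = [0, 2, -2]; its S-coordinates [-2, 0, 0] give column 1.
Continuing for each basis vector yields [psi]_S = [[-2, 1, 3], [0, 0, 1], [0, -1, -2]].

[[-2, 1, 3], [0, 0, 1], [0, -1, -2]]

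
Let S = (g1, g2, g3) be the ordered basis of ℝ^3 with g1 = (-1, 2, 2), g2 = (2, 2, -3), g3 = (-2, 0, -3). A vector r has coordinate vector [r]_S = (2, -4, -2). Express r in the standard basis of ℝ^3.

By definition r = 2g1 - 4g2 - 2g3.
Summing componentwise gives (-6, -4, 22).

(-6, -4, 22)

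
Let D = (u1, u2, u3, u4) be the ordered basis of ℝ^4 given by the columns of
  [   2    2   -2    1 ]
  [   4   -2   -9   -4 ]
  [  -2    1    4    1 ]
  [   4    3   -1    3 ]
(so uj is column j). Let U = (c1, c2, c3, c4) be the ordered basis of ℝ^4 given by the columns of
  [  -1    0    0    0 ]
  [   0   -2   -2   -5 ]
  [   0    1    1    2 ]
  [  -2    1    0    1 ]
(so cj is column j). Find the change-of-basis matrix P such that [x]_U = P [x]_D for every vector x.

Column j of P is [uj]_U, since P maps D-coordinates to U-coordinates.
Expressing u1 in U: u1 = -2c1 + 0·c2 - 2c3 + 0·c4, so column 1 of P is (-2, 0, -2, 0).
Doing the same for each uj gives P = [[-2, -2, 2, -1], [0, -1, 2, -1], [-2, 2, 0, -2], [0, 0, 1, 2]].

[[-2, -2, 2, -1], [0, -1, 2, -1], [-2, 2, 0, -2], [0, 0, 1, 2]]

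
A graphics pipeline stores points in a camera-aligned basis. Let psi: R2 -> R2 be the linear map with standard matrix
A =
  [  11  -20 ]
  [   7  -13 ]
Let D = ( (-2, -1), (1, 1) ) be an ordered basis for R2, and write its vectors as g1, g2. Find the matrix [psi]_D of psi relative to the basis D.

[[1, 3], [0, -3]]

Let P have columns g1, g2. Then [psi]_D = P^(-1) A P.
Here det P = -1, so P^(-1) is integer; computing A P first and then P^(-1)(A P) gives [[1, 3], [0, -3]].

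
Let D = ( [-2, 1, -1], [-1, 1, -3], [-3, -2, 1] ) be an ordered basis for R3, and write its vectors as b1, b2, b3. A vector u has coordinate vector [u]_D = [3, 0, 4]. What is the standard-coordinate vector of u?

[-18, -5, 1]

The coordinates say u = 3b1 + 0·b2 + 4b3; adding the scaled basis vectors gives [-18, -5, 1].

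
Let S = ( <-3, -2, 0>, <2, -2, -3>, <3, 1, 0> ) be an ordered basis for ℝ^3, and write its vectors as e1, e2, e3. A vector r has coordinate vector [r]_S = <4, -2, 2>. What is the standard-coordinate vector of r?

r = M [r]_S, where M has columns e1, ..., e3.
Carrying out the matrix-vector product, r = <-10, -2, 6>.

<-10, -2, 6>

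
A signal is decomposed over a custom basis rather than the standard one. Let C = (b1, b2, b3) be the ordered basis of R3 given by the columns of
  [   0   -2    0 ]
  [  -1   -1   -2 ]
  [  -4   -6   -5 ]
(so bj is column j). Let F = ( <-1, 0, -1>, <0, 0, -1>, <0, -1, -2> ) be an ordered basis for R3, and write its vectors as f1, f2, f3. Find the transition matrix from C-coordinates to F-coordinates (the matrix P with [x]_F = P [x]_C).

Let M have columns bj and N have columns fj. Then for every x, N [x]_F = x = M [x]_C, so P = N^(-1) M.
Since det N = 1, N^(-1) has integer entries; multiplying gives P = [[0, 2, 0], [2, 2, 1], [1, 1, 2]].

[[0, 2, 0], [2, 2, 1], [1, 1, 2]]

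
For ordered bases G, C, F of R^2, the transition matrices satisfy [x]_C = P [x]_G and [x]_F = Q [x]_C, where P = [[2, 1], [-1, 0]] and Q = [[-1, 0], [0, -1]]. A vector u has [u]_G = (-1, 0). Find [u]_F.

Apply P to get C-coordinates (-2, 1), then Q to get F-coordinates.
The result is [u]_F = (2, -1).

(2, -1)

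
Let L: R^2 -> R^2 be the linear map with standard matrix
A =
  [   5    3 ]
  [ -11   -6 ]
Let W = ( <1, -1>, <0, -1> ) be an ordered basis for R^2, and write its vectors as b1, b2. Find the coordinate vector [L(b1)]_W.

<2, 3>

Compute L(b1) = A b1 = <2, -5> in standard coordinates.
Then write this in W-coordinates: solve for y in y_1 b1 + y_2 b2 = <2, -5>.
This gives y = <2, 3>, which is column 1 of [L]_W.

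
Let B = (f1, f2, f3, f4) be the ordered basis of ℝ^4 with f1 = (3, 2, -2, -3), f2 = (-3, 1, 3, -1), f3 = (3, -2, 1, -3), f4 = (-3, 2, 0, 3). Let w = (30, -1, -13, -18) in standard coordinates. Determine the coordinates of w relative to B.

(4, -3, 4, 1)

We seek scalars with c_1 f1 + ... + c_4 f4 = w; equivalently solve M c = w where the columns of M are f1, ..., f4.
Solving this 4x4 system gives c = (4, -3, 4, 1).
Check: 4f1 - 3f2 + 4f3 + f4 = (30, -1, -13, -18).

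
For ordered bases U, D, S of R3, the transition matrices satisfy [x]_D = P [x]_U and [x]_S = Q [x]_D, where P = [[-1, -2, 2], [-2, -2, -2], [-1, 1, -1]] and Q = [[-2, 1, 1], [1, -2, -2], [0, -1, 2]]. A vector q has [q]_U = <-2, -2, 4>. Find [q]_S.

First [q]_D = P [q]_U = <14, 0, -4>.
Then [q]_S = Q [q]_D = <-32, 22, -8>.

<-32, 22, -8>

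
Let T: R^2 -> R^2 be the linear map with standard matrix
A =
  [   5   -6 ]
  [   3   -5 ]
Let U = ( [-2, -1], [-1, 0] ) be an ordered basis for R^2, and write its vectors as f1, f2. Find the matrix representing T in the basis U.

[[1, 3], [2, -1]]

Let P have columns f1, f2. Then [T]_U = P^(-1) A P.
Here det P = -1, so P^(-1) is integer; computing A P first and then P^(-1)(A P) gives [[1, 3], [2, -1]].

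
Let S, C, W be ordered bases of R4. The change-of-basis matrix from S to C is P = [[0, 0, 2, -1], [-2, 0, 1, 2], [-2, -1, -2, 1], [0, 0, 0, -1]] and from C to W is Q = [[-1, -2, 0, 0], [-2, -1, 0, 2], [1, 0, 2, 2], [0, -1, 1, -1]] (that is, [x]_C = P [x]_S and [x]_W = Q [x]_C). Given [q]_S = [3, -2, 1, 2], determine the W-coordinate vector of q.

Composing the changes, [q]_W = Q P [q]_S.
Q P = [[4, 0, -4, -3], [2, 0, -5, -2], [-4, -2, -2, -1], [0, -1, -3, 0]]; applying this to [3, -2, 1, 2] gives [2, -3, -12, -1].

[2, -3, -12, -1]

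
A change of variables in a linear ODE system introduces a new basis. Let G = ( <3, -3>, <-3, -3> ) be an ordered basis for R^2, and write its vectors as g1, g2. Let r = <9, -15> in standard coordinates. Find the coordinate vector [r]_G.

[r]_G is the unique c with M c = r, where M has columns g1, g2.
System: 3c_1 - 3c_2 = 9, -3c_1 - 3c_2 = -15; solving gives c_1 = 4, c_2 = 1.
Check: 4g1 + g2 = <9, -15>.

<4, 1>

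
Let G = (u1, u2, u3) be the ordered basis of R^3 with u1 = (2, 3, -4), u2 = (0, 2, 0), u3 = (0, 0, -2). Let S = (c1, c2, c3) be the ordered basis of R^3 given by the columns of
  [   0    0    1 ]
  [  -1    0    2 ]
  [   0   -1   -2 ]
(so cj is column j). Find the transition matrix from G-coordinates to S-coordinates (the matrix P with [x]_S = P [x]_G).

Column j of P is [uj]_S, since P maps G-coordinates to S-coordinates.
Expressing u1 in S: u1 = c1 + 0·c2 + 2c3, so column 1 of P is (1, 0, 2).
Doing the same for each uj gives P = [[1, -2, 0], [0, 0, 2], [2, 0, 0]].

[[1, -2, 0], [0, 0, 2], [2, 0, 0]]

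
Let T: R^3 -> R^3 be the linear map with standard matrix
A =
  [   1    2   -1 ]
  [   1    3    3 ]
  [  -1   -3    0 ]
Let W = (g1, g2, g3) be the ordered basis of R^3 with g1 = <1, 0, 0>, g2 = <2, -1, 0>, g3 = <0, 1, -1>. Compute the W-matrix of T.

With P the matrix whose columns are g1, ..., g3, [T]_W = P^(-1) A P.
Column by column: T(g1) = A g1 = <1, 1, -1>; its W-coordinates <1, 0, 1> give column 1.
Continuing for each basis vector yields [T]_W = [[1, 0, -3], [0, 0, 3], [1, -1, 3]].

[[1, 0, -3], [0, 0, 3], [1, -1, 3]]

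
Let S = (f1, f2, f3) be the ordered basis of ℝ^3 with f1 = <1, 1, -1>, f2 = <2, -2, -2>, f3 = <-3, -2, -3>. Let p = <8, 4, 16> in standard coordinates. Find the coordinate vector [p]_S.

[p]_S is the unique c with M c = p, where M has columns f1, ..., f3.
Row-reducing the augmented matrix [M | p] gives c = (-4, 0, -4).
Check: -4f1 + 0·f2 - 4f3 = <8, 4, 16>.

<-4, 0, -4>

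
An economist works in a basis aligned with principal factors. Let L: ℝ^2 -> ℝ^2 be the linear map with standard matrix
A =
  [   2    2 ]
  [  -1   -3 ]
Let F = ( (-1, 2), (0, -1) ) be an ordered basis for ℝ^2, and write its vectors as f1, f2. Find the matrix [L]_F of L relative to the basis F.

Let P have columns f1, f2. Then [L]_F = P^(-1) A P.
Here det P = 1, so P^(-1) is integer; computing A P first and then P^(-1)(A P) gives [[-2, 2], [1, 1]].

[[-2, 2], [1, 1]]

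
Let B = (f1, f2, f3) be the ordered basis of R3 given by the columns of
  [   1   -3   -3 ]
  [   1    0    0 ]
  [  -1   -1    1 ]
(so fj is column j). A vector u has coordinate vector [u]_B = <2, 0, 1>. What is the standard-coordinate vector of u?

u = M [u]_B, where M has columns f1, ..., f3.
Carrying out the matrix-vector product, u = <-1, 2, -1>.

<-1, 2, -1>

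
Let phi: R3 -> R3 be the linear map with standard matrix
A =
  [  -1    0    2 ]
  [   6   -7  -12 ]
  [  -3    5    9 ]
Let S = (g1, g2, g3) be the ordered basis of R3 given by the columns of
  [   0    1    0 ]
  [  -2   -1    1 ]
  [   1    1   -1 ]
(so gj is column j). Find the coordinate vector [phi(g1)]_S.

Column 1 of [phi]_S is the S-coordinate vector of phi(g1).
In standard coordinates phi(g1) = A g1 = [2, 2, -1].
Converting to S: [2, 2, -1] = -g1 + 2g2 + 2g3, so the coordinate vector is [-1, 2, 2].

[-1, 2, 2]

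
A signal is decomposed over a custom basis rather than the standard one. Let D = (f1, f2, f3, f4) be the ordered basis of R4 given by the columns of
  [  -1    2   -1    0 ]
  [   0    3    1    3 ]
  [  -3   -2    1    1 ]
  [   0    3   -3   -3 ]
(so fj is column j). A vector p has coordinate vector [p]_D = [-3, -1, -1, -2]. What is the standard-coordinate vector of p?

By definition p = -3f1 - f2 - f3 - 2f4.
Summing componentwise gives [2, -10, 8, 6].

[2, -10, 8, 6]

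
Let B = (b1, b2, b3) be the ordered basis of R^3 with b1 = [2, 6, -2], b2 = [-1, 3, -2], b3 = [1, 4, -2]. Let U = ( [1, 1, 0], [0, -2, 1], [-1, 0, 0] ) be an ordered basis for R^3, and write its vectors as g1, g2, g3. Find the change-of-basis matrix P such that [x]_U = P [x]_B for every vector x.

Take x = bj: its B-coordinates are the j-th standard unit vector, so P e_j — column j of P — equals [bj]_U.
b1 = 2g1 - 2g2 + 0·g3, giving column 1 = [2, -2, 0]; repeating for each j gives P = [[2, -1, 0], [-2, -2, -2], [0, 0, -1]].

[[2, -1, 0], [-2, -2, -2], [0, 0, -1]]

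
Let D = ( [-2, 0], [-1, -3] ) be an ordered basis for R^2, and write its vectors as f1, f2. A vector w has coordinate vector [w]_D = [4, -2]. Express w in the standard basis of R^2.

The coordinates say w = 4f1 - 2f2; adding the scaled basis vectors gives [-6, 6].

[-6, 6]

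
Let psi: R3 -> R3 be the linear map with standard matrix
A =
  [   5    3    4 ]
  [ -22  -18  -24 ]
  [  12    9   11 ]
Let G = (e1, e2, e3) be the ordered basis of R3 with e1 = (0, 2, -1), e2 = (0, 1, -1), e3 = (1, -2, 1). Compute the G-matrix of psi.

Let P have columns e1, ..., e3. Then [psi]_G = P^(-1) A P.
Here det P = -1, so P^(-1) is integer; computing A P first and then P^(-1)(A P) gives [[-3, 3, -2], [-2, -2, 0], [2, -1, 3]].

[[-3, 3, -2], [-2, -2, 0], [2, -1, 3]]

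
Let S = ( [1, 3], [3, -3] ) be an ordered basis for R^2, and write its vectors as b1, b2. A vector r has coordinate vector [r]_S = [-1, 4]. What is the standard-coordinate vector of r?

[11, -15]

The coordinates say r = -b1 + 4b2; adding the scaled basis vectors gives [11, -15].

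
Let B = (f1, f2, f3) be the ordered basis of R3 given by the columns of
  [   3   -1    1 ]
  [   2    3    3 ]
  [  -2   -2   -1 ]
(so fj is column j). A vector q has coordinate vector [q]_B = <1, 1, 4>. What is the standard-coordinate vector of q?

<6, 17, -8>

By definition q = f1 + f2 + 4f3.
Summing componentwise gives <6, 17, -8>.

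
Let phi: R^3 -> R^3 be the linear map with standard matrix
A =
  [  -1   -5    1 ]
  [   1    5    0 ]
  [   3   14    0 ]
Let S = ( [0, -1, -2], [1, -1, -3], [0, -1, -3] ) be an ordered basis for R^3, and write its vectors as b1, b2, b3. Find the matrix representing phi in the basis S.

The j-th column of [phi]_S is [phi(bj)]_S.
phi(b1) = A b1 = [3, -5, -14] = b1 + 3b2 + b3, so column 1 is [1, 3, 1].
Repeating for b2, b3 and assembling the columns gives [[1, 1, 1], [3, 1, 2], [1, 2, 2]].

[[1, 1, 1], [3, 1, 2], [1, 2, 2]]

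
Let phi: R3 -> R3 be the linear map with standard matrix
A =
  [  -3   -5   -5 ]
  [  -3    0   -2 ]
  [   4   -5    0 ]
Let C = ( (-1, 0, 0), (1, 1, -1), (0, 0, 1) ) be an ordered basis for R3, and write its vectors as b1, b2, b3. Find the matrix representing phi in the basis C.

[[0, 2, 3], [3, -1, -2], [-1, -2, -2]]

The j-th column of [phi]_C is [phi(bj)]_C.
phi(b1) = A b1 = (3, 3, -4) = 0·b1 + 3b2 - b3, so column 1 is (0, 3, -1).
Repeating for b2, b3 and assembling the columns gives [[0, 2, 3], [3, -1, -2], [-1, -2, -2]].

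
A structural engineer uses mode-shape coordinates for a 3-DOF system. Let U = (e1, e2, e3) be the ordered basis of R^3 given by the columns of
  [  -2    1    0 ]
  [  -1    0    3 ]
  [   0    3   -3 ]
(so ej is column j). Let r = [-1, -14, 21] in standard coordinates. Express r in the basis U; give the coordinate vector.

We seek scalars with c_1 e1 + ... + c_3 e3 = r; equivalently solve M c = r where the columns of M are e1, ..., e3.
Row-reducing the augmented matrix [M | r] gives c = (2, 3, -4).
Check: 2e1 + 3e2 - 4e3 = [-1, -14, 21].

[2, 3, -4]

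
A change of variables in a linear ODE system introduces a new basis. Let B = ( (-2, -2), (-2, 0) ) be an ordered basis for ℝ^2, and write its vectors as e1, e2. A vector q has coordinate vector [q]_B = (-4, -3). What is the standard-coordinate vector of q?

The coordinates say q = -4e1 - 3e2; adding the scaled basis vectors gives (14, 8).

(14, 8)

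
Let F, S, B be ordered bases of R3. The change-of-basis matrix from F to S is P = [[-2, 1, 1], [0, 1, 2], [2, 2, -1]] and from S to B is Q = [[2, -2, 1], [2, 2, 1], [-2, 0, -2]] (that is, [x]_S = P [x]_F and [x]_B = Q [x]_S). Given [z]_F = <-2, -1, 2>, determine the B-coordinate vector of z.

Apply P to get S-coordinates <5, 3, -8>, then Q to get B-coordinates.
The result is [z]_B = <-4, 8, 6>.

<-4, 8, 6>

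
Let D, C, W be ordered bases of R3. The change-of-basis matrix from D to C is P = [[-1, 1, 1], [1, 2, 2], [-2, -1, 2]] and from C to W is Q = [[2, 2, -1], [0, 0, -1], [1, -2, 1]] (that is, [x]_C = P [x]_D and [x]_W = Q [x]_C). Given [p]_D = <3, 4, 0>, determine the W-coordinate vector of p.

First [p]_C = P [p]_D = <1, 11, -10>.
Then [p]_W = Q [p]_C = <34, 10, -31>.

<34, 10, -31>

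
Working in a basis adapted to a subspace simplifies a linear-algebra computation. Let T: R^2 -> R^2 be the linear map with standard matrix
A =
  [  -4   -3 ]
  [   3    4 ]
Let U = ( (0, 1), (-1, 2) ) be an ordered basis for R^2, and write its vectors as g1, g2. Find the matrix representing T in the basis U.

[[-2, 1], [3, 2]]

With P the matrix whose columns are g1, g2, [T]_U = P^(-1) A P.
Column by column: T(g1) = A g1 = (-3, 4); its U-coordinates (-2, 3) give column 1.
Continuing for each basis vector yields [T]_U = [[-2, 1], [3, 2]].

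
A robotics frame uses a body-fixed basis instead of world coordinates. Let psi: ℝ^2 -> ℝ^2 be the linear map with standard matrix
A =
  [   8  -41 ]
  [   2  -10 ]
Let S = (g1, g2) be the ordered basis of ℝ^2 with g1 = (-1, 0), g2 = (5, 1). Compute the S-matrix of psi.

Let P have columns g1, g2. Then [psi]_S = P^(-1) A P.
Here det P = -1, so P^(-1) is integer; computing A P first and then P^(-1)(A P) gives [[-2, 1], [-2, 0]].

[[-2, 1], [-2, 0]]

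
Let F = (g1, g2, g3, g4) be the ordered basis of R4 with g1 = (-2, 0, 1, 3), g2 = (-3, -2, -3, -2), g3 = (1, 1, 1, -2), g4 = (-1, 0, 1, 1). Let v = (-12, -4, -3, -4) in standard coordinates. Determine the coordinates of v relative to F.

We seek scalars with c_1 g1 + ... + c_4 g4 = v; equivalently solve M c = v where the columns of M are g1, ..., g4.
Gaussian elimination on [M | v] yields c = (1, 3, 2, 3).
Check: g1 + 3g2 + 2g3 + 3g4 = (-12, -4, -3, -4).

(1, 3, 2, 3)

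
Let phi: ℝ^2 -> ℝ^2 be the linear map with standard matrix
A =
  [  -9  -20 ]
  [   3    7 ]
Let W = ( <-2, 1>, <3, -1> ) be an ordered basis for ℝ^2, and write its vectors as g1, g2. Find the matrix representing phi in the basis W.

[[1, -1], [0, -3]]

Let P have columns g1, g2. Then [phi]_W = P^(-1) A P.
Here det P = -1, so P^(-1) is integer; computing A P first and then P^(-1)(A P) gives [[1, -1], [0, -3]].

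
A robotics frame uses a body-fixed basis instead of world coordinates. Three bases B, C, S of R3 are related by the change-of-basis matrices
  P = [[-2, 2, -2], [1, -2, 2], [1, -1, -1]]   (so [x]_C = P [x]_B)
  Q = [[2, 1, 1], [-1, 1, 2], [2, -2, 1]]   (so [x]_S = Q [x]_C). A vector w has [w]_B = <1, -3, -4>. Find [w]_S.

<7, 15, 10>

Composing the changes, [w]_S = Q P [w]_B.
Q P = [[-2, 1, -3], [5, -6, 2], [-5, 7, -9]]; applying this to <1, -3, -4> gives <7, 15, 10>.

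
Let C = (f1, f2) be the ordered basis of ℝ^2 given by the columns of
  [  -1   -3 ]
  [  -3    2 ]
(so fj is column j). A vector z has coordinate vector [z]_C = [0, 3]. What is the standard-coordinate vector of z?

By definition z = 0·f1 + 3f2.
Summing componentwise gives [-9, 6].

[-9, 6]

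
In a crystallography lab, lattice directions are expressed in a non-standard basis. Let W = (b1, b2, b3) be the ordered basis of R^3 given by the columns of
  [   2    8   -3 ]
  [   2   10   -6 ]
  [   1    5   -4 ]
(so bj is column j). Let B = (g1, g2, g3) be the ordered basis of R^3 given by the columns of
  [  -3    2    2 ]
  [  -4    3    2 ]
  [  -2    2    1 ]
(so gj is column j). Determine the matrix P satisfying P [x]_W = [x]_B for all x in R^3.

Take x = bj: its W-coordinates are the j-th standard unit vector, so P e_j — column j of P — equals [bj]_B.
b1 = 0·g1 + 0·g2 + g3, giving column 1 = <0, 0, 1>; repeating for each j gives P = [[0, -2, 1], [0, 0, -2], [1, 1, 2]].

[[0, -2, 1], [0, 0, -2], [1, 1, 2]]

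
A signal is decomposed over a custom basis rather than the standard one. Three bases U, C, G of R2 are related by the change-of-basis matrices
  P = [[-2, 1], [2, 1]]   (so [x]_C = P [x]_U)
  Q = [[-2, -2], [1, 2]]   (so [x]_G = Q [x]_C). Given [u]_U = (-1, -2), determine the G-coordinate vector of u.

(8, -8)

Apply P to get C-coordinates (0, -4), then Q to get G-coordinates.
The result is [u]_G = (8, -8).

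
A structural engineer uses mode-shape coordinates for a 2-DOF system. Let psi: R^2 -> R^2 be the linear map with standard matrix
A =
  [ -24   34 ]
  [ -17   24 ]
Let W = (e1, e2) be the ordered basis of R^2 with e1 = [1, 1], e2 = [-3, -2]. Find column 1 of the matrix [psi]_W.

[1, -3]

Column 1 of [psi]_W is the W-coordinate vector of psi(e1).
In standard coordinates psi(e1) = A e1 = [10, 7].
Converting to W: [10, 7] = e1 - 3e2, so the coordinate vector is [1, -3].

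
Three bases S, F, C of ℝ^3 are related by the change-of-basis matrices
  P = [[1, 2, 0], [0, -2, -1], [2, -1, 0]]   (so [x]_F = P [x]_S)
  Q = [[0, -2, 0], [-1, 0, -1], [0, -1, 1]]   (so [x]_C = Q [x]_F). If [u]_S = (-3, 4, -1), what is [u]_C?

First [u]_F = P [u]_S = (5, -7, -10).
Then [u]_C = Q [u]_F = (14, 5, -3).

(14, 5, -3)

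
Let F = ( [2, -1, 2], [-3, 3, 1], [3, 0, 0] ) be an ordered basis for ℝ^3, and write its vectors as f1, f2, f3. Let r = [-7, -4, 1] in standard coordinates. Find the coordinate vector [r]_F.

[1, -1, -4]

[r]_F is the unique c with M c = r, where M has columns f1, ..., f3.
Row-reducing the augmented matrix [M | r] gives c = (1, -1, -4).
Check: f1 - f2 - 4f3 = [-7, -4, 1].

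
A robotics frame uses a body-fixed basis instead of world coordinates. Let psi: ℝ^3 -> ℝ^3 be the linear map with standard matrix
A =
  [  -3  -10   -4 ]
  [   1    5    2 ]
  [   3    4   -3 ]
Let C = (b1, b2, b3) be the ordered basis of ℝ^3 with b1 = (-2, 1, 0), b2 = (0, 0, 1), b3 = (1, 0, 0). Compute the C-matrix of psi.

With P the matrix whose columns are b1, ..., b3, [psi]_C = P^(-1) A P.
Column by column: psi(b1) = A b1 = (-4, 3, -2); its C-coordinates (3, -2, 2) give column 1.
Continuing for each basis vector yields [psi]_C = [[3, 2, 1], [-2, -3, 3], [2, 0, -1]].

[[3, 2, 1], [-2, -3, 3], [2, 0, -1]]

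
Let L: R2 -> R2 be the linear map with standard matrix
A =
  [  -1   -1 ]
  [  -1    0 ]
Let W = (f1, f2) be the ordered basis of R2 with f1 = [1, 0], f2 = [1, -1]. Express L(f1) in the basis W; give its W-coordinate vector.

[-2, 1]

Compute L(f1) = A f1 = [-1, -1] in standard coordinates.
Then write this in W-coordinates: solve for y in y_1 f1 + y_2 f2 = [-1, -1].
This gives y = [-2, 1], which is column 1 of [L]_W.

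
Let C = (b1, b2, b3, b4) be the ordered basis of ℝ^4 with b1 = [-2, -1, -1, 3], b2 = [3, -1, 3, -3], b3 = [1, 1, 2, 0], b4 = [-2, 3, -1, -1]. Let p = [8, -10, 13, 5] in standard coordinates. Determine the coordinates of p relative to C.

[4, 3, 3, -2]

Write p = c_1 b1 + ... + c_4 b4 and solve for the c_i.
Row-reducing the augmented matrix [M | p] gives c = (4, 3, 3, -2).
Check: 4b1 + 3b2 + 3b3 - 2b4 = [8, -10, 13, 5].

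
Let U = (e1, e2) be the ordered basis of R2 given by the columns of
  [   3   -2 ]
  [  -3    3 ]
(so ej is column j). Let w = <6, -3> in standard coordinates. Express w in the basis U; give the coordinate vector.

<4, 3>

We seek scalars with c_1 e1 + c_2 e2 = w; equivalently solve M c = w where the columns of M are e1, e2.
System: 3c_1 - 2c_2 = 6, -3c_1 + 3c_2 = -3; solving gives c_1 = 4, c_2 = 3.
Check: 4e1 + 3e2 = <6, -3>.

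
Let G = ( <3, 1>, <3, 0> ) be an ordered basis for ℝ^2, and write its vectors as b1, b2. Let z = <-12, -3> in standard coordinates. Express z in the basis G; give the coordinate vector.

Write z = c_1 b1 + c_2 b2 and solve for the c_i.
System: 3c_1 + 3c_2 = -12, c_1 + 0c_2 = -3; solving gives c_1 = -3, c_2 = -1.
Check: -3b1 - b2 = <-12, -3>.

<-3, -1>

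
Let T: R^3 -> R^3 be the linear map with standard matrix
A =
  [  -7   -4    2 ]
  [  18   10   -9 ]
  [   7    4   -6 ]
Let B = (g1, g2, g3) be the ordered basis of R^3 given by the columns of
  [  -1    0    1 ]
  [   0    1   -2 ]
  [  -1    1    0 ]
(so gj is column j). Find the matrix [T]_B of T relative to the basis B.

[[-2, 1, -1], [-3, -1, -2], [3, -1, 0]]

Let P have columns g1, ..., g3. Then [T]_B = P^(-1) A P.
Here det P = -1, so P^(-1) is integer; computing A P first and then P^(-1)(A P) gives [[-2, 1, -1], [-3, -1, -2], [3, -1, 0]].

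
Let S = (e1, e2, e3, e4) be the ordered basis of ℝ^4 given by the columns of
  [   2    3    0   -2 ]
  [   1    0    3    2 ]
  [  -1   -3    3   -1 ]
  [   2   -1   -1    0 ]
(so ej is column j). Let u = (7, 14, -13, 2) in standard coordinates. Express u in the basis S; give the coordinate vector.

(3, 3, 1, 4)

Write u = c_1 e1 + ... + c_4 e4 and solve for the c_i.
Gaussian elimination on [M | u] yields c = (3, 3, 1, 4).
Check: 3e1 + 3e2 + e3 + 4e4 = (7, 14, -13, 2).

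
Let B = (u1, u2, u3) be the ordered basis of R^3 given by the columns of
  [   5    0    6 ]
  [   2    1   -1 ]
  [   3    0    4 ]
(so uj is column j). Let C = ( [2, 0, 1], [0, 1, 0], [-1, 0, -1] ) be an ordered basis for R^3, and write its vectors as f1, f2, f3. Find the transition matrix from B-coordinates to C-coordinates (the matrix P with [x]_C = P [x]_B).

Column j of P is [uj]_C, since P maps B-coordinates to C-coordinates.
Expressing u1 in C: u1 = 2f1 + 2f2 - f3, so column 1 of P is [2, 2, -1].
Doing the same for each uj gives P = [[2, 0, 2], [2, 1, -1], [-1, 0, -2]].

[[2, 0, 2], [2, 1, -1], [-1, 0, -2]]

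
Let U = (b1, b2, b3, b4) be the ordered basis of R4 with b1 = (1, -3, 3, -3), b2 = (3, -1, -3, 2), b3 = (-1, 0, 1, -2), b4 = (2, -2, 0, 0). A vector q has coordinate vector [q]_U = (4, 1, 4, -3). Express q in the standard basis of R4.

q = M [q]_U, where M has columns b1, ..., b4.
Carrying out the matrix-vector product, q = (-3, -7, 13, -18).

(-3, -7, 13, -18)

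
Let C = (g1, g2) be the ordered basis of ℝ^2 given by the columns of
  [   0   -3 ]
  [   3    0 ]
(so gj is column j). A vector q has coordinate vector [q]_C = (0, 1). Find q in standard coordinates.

q = M [q]_C, where M has columns g1, g2.
Carrying out the matrix-vector product, q = (-3, 0).

(-3, 0)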